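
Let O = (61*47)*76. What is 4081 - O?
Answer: -213811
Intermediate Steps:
O = 217892 (O = 2867*76 = 217892)
4081 - O = 4081 - 1*217892 = 4081 - 217892 = -213811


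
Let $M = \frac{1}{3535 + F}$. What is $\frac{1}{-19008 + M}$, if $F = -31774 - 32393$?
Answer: $- \frac{60632}{1152493057} \approx -5.2609 \cdot 10^{-5}$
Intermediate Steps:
$F = -64167$
$M = - \frac{1}{60632}$ ($M = \frac{1}{3535 - 64167} = \frac{1}{-60632} = - \frac{1}{60632} \approx -1.6493 \cdot 10^{-5}$)
$\frac{1}{-19008 + M} = \frac{1}{-19008 - \frac{1}{60632}} = \frac{1}{- \frac{1152493057}{60632}} = - \frac{60632}{1152493057}$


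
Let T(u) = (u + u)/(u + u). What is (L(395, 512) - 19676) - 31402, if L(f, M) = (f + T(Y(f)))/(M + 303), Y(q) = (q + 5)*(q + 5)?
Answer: -41628174/815 ≈ -51078.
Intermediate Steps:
Y(q) = (5 + q)**2 (Y(q) = (5 + q)*(5 + q) = (5 + q)**2)
T(u) = 1 (T(u) = (2*u)/((2*u)) = (2*u)*(1/(2*u)) = 1)
L(f, M) = (1 + f)/(303 + M) (L(f, M) = (f + 1)/(M + 303) = (1 + f)/(303 + M))
(L(395, 512) - 19676) - 31402 = ((1 + 395)/(303 + 512) - 19676) - 31402 = (396/815 - 19676) - 31402 = -16035544/815 - 31402 = -41628174/815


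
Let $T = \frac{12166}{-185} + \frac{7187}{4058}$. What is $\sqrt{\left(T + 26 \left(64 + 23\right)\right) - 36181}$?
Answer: $\frac{i \sqrt{19152661974409190}}{750730} \approx 184.34 i$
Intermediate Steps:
$T = - \frac{48040033}{750730}$ ($T = 12166 \left(- \frac{1}{185}\right) + 7187 \cdot \frac{1}{4058} = - \frac{12166}{185} + \frac{7187}{4058} = - \frac{48040033}{750730} \approx -63.991$)
$\sqrt{\left(T + 26 \left(64 + 23\right)\right) - 36181} = \sqrt{\left(- \frac{48040033}{750730} + 26 \left(64 + 23\right)\right) - 36181} = \sqrt{\left(- \frac{48040033}{750730} + 26 \cdot 87\right) - 36181} = \sqrt{\left(- \frac{48040033}{750730} + 2262\right) - 36181} = \sqrt{\frac{1650111227}{750730} - 36181} = \sqrt{- \frac{25512050903}{750730}} = \frac{i \sqrt{19152661974409190}}{750730}$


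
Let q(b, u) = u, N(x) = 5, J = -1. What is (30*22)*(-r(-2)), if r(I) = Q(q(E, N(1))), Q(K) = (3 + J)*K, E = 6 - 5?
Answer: -6600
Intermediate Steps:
E = 1
Q(K) = 2*K (Q(K) = (3 - 1)*K = 2*K)
r(I) = 10 (r(I) = 2*5 = 10)
(30*22)*(-r(-2)) = (30*22)*(-1*10) = 660*(-10) = -6600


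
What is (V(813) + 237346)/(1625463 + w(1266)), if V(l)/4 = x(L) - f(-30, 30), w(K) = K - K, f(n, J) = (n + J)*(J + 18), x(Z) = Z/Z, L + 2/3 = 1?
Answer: 237350/1625463 ≈ 0.14602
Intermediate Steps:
L = ⅓ (L = -⅔ + 1 = ⅓ ≈ 0.33333)
x(Z) = 1
f(n, J) = (18 + J)*(J + n) (f(n, J) = (J + n)*(18 + J) = (18 + J)*(J + n))
w(K) = 0
V(l) = 4 (V(l) = 4*(1 - (30² + 18*30 + 18*(-30) + 30*(-30))) = 4*(1 - (900 + 540 - 540 - 900)) = 4*(1 - 1*0) = 4*(1 + 0) = 4*1 = 4)
(V(813) + 237346)/(1625463 + w(1266)) = (4 + 237346)/(1625463 + 0) = 237350/1625463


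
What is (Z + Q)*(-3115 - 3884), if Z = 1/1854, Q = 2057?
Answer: -8897313107/618 ≈ -1.4397e+7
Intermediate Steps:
Z = 1/1854 ≈ 0.00053937
(Z + Q)*(-3115 - 3884) = (1/1854 + 2057)*(-3115 - 3884) = (3813679/1854)*(-6999) = -8897313107/618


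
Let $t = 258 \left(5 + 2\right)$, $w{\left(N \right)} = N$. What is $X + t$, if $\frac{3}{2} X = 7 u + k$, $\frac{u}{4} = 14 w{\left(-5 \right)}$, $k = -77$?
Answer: $448$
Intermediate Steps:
$u = -280$ ($u = 4 \cdot 14 \left(-5\right) = 4 \left(-70\right) = -280$)
$t = 1806$ ($t = 258 \cdot 7 = 1806$)
$X = -1358$ ($X = \frac{2 \left(7 \left(-280\right) - 77\right)}{3} = \frac{2 \left(-1960 - 77\right)}{3} = \frac{2}{3} \left(-2037\right) = -1358$)
$X + t = -1358 + 1806 = 448$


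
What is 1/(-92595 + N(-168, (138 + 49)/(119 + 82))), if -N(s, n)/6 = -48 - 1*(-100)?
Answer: -1/92907 ≈ -1.0763e-5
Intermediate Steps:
N(s, n) = -312 (N(s, n) = -6*(-48 - 1*(-100)) = -6*(-48 + 100) = -6*52 = -312)
1/(-92595 + N(-168, (138 + 49)/(119 + 82))) = 1/(-92595 - 312) = 1/(-92907) = -1/92907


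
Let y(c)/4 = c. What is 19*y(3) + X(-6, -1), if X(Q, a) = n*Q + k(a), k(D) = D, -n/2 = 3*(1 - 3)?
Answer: 155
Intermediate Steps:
n = 12 (n = -6*(1 - 3) = -6*(-2) = -2*(-6) = 12)
y(c) = 4*c
X(Q, a) = a + 12*Q (X(Q, a) = 12*Q + a = a + 12*Q)
19*y(3) + X(-6, -1) = 19*(4*3) + (-1 + 12*(-6)) = 19*12 + (-1 - 72) = 228 - 73 = 155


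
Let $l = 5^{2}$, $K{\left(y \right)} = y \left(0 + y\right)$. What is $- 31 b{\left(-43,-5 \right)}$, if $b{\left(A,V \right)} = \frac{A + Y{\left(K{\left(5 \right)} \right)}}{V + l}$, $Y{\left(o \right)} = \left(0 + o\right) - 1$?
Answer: $\frac{589}{20} \approx 29.45$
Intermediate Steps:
$K{\left(y \right)} = y^{2}$ ($K{\left(y \right)} = y y = y^{2}$)
$Y{\left(o \right)} = -1 + o$ ($Y{\left(o \right)} = o - 1 = -1 + o$)
$l = 25$
$b{\left(A,V \right)} = \frac{24 + A}{25 + V}$ ($b{\left(A,V \right)} = \frac{A - \left(1 - 5^{2}\right)}{V + 25} = \frac{A + \left(-1 + 25\right)}{25 + V} = \frac{A + 24}{25 + V} = \frac{24 + A}{25 + V}$)
$- 31 b{\left(-43,-5 \right)} = - 31 \frac{24 - 43}{25 - 5} = - 31 \cdot \frac{1}{20} \left(-19\right) = \left(-31\right) \left(- \frac{19}{20}\right) = \frac{589}{20}$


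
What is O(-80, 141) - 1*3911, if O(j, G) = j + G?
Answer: -3850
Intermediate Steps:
O(j, G) = G + j
O(-80, 141) - 1*3911 = (141 - 80) - 1*3911 = 61 - 3911 = -3850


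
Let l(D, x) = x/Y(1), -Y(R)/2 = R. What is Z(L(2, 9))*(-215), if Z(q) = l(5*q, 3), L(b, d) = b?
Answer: 645/2 ≈ 322.50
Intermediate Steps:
Y(R) = -2*R
l(D, x) = -x/2 (l(D, x) = x/((-2*1)) = x/(-2) = x*(-½) = -x/2)
Z(q) = -3/2 (Z(q) = -½*3 = -3/2)
Z(L(2, 9))*(-215) = -3/2*(-215) = 645/2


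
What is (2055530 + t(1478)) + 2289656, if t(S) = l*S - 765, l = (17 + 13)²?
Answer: 5674621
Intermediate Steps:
l = 900 (l = 30² = 900)
t(S) = -765 + 900*S (t(S) = 900*S - 765 = -765 + 900*S)
(2055530 + t(1478)) + 2289656 = (2055530 + (-765 + 900*1478)) + 2289656 = (2055530 + (-765 + 1330200)) + 2289656 = (2055530 + 1329435) + 2289656 = 3384965 + 2289656 = 5674621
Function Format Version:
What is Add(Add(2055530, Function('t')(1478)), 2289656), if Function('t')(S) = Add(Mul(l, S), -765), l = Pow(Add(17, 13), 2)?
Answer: 5674621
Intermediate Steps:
l = 900 (l = Pow(30, 2) = 900)
Function('t')(S) = Add(-765, Mul(900, S)) (Function('t')(S) = Add(Mul(900, S), -765) = Add(-765, Mul(900, S)))
Add(Add(2055530, Function('t')(1478)), 2289656) = Add(Add(2055530, Add(-765, Mul(900, 1478))), 2289656) = Add(Add(2055530, Add(-765, 1330200)), 2289656) = Add(Add(2055530, 1329435), 2289656) = Add(3384965, 2289656) = 5674621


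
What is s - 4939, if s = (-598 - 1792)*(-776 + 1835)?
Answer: -2535949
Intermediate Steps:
s = -2531010 (s = -2390*1059 = -2531010)
s - 4939 = -2531010 - 4939 = -2535949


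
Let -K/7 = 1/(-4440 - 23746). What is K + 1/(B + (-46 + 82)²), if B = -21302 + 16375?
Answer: -2769/102343366 ≈ -2.7056e-5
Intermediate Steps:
B = -4927
K = 7/28186 (K = -7/(-4440 - 23746) = -7/(-28186) = -7*(-1/28186) = 7/28186 ≈ 0.00024835)
K + 1/(B + (-46 + 82)²) = 7/28186 + 1/(-4927 + (-46 + 82)²) = 7/28186 + 1/(-4927 + 36²) = 7/28186 + 1/(-4927 + 1296) = 7/28186 + 1/(-3631) = 7/28186 - 1/3631 = -2769/102343366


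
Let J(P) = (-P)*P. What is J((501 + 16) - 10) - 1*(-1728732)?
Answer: 1471683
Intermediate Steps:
J(P) = -P²
J((501 + 16) - 10) - 1*(-1728732) = -((501 + 16) - 10)² - 1*(-1728732) = -(517 - 10)² + 1728732 = -1*507² + 1728732 = -1*257049 + 1728732 = -257049 + 1728732 = 1471683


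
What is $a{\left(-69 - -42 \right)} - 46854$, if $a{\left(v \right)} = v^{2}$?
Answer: $-46125$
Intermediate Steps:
$a{\left(-69 - -42 \right)} - 46854 = \left(-69 - -42\right)^{2} - 46854 = \left(-69 + 42\right)^{2} - 46854 = \left(-27\right)^{2} - 46854 = 729 - 46854 = -46125$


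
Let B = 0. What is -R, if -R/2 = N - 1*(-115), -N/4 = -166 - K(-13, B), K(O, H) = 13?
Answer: 1662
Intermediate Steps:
N = 716 (N = -4*(-166 - 1*13) = -4*(-166 - 13) = -4*(-179) = 716)
R = -1662 (R = -2*(716 - 1*(-115)) = -2*(716 + 115) = -2*831 = -1662)
-R = -1*(-1662) = 1662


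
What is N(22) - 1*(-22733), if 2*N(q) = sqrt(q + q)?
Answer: 22733 + sqrt(11) ≈ 22736.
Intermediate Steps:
N(q) = sqrt(2)*sqrt(q)/2 (N(q) = sqrt(q + q)/2 = sqrt(2*q)/2 = (sqrt(2)*sqrt(q))/2 = sqrt(2)*sqrt(q)/2)
N(22) - 1*(-22733) = sqrt(2)*sqrt(22)/2 - 1*(-22733) = sqrt(11) + 22733 = 22733 + sqrt(11)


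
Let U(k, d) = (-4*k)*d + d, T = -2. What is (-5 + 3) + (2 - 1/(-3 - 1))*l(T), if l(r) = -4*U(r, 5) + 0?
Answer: -407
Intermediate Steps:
U(k, d) = d - 4*d*k (U(k, d) = -4*d*k + d = d - 4*d*k)
l(r) = -20 + 80*r (l(r) = -20*(1 - 4*r) + 0 = -4*(5 - 20*r) + 0 = (-20 + 80*r) + 0 = -20 + 80*r)
(-5 + 3) + (2 - 1/(-3 - 1))*l(T) = (-5 + 3) + (2 - 1/(-3 - 1))*(-20 + 80*(-2)) = -2 + (2 - 1/(-4))*(-20 - 160) = -2 + (2 - 1*(-¼))*(-180) = -2 + (2 + ¼)*(-180) = -2 + (9/4)*(-180) = -2 - 405 = -407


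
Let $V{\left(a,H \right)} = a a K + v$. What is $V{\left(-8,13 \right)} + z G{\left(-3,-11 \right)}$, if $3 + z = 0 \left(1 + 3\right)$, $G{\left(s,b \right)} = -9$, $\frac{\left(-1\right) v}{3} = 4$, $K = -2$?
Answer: $-113$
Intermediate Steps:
$v = -12$ ($v = \left(-3\right) 4 = -12$)
$z = -3$ ($z = -3 + 0 \left(1 + 3\right) = -3 + 0 \cdot 4 = -3 + 0 = -3$)
$V{\left(a,H \right)} = -12 - 2 a^{2}$ ($V{\left(a,H \right)} = a a \left(-2\right) - 12 = a^{2} \left(-2\right) - 12 = - 2 a^{2} - 12 = -12 - 2 a^{2}$)
$V{\left(-8,13 \right)} + z G{\left(-3,-11 \right)} = \left(-12 - 2 \left(-8\right)^{2}\right) - -27 = \left(-12 - 128\right) + 27 = -140 + 27 = -113$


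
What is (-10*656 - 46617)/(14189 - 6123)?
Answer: -53177/8066 ≈ -6.5927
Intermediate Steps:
(-10*656 - 46617)/(14189 - 6123) = (-6560 - 46617)/8066 = -53177*1/8066 = -53177/8066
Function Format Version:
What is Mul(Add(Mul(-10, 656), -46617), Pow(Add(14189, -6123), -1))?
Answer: Rational(-53177, 8066) ≈ -6.5927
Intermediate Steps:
Mul(Add(Mul(-10, 656), -46617), Pow(Add(14189, -6123), -1)) = Mul(Add(-6560, -46617), Pow(8066, -1)) = Mul(-53177, Rational(1, 8066)) = Rational(-53177, 8066)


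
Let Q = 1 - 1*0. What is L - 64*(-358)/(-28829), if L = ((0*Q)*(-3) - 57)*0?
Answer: -22912/28829 ≈ -0.79475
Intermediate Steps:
Q = 1 (Q = 1 + 0 = 1)
L = 0 (L = ((0*1)*(-3) - 57)*0 = (0*(-3) - 57)*0 = (0 - 57)*0 = -57*0 = 0)
L - 64*(-358)/(-28829) = 0 - 64*(-358)/(-28829) = 0 + 22912*(-1/28829) = 0 - 22912/28829 = -22912/28829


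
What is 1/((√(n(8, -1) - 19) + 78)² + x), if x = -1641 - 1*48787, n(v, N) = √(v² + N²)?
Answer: -1/(50428 - (78 + I*√(19 - √65))²) ≈ -2.2542e-5 - 2.6221e-7*I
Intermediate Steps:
n(v, N) = √(N² + v²)
x = -50428 (x = -1641 - 48787 = -50428)
1/((√(n(8, -1) - 19) + 78)² + x) = 1/((√(√((-1)² + 8²) - 19) + 78)² - 50428) = 1/((√(√(1 + 64) - 19) + 78)² - 50428) = 1/((√(√65 - 19) + 78)² - 50428) = 1/((√(-19 + √65) + 78)² - 50428) = 1/((78 + √(-19 + √65))² - 50428) = 1/(-50428 + (78 + √(-19 + √65))²)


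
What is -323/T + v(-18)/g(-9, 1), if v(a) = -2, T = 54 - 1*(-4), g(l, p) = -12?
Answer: -470/87 ≈ -5.4023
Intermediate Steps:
T = 58 (T = 54 + 4 = 58)
-323/T + v(-18)/g(-9, 1) = -323/58 - 2/(-12) = -323*1/58 - 2*(-1/12) = -323/58 + 1/6 = -470/87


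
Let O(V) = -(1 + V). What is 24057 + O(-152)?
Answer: 24208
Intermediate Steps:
O(V) = -1 - V
24057 + O(-152) = 24057 + (-1 - 1*(-152)) = 24057 + (-1 + 152) = 24057 + 151 = 24208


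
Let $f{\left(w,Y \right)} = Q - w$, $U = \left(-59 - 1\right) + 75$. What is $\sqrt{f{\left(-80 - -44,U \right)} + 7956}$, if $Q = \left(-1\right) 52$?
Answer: $2 \sqrt{1985} \approx 89.107$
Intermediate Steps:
$U = 15$ ($U = -60 + 75 = 15$)
$Q = -52$
$f{\left(w,Y \right)} = -52 - w$
$\sqrt{f{\left(-80 - -44,U \right)} + 7956} = \sqrt{\left(-52 - \left(-80 - -44\right)\right) + 7956} = \sqrt{\left(-52 - \left(-80 + 44\right)\right) + 7956} = \sqrt{\left(-52 - -36\right) + 7956} = \sqrt{\left(-52 + 36\right) + 7956} = \sqrt{-16 + 7956} = \sqrt{7940} = 2 \sqrt{1985}$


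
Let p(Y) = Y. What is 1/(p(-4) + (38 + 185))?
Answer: 1/219 ≈ 0.0045662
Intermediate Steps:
1/(p(-4) + (38 + 185)) = 1/(-4 + (38 + 185)) = 1/(-4 + 223) = 1/219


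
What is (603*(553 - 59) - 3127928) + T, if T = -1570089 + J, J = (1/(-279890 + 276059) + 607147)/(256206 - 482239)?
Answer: -3810221888057261/865932423 ≈ -4.4001e+6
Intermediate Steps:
J = -2325980156/865932423 (J = (1/(-3831) + 607147)/(-226033) = (-1/3831 + 607147)*(-1/226033) = (2325980156/3831)*(-1/226033) = -2325980156/865932423 ≈ -2.6861)
T = -1359593298075803/865932423 (T = -1570089 - 2325980156/865932423 = -1359593298075803/865932423 ≈ -1.5701e+6)
(603*(553 - 59) - 3127928) + T = (603*(553 - 59) - 3127928) - 1359593298075803/865932423 = (603*494 - 3127928) - 1359593298075803/865932423 = (297882 - 3127928) - 1359593298075803/865932423 = -2830046 - 1359593298075803/865932423 = -3810221888057261/865932423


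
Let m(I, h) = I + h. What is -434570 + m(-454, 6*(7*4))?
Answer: -434856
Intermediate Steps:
-434570 + m(-454, 6*(7*4)) = -434570 + (-454 + 6*(7*4)) = -434570 + (-454 + 6*28) = -434570 + (-454 + 168) = -434570 - 286 = -434856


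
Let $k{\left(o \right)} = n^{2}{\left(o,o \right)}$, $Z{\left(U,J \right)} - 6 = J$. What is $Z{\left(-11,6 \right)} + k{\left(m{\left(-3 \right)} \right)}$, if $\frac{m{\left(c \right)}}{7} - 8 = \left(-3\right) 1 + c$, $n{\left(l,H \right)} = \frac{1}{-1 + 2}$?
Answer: $13$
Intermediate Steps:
$n{\left(l,H \right)} = 1$ ($n{\left(l,H \right)} = 1^{-1} = 1$)
$m{\left(c \right)} = 35 + 7 c$ ($m{\left(c \right)} = 56 + 7 \left(\left(-3\right) 1 + c\right) = 56 + 7 \left(-3 + c\right) = 56 + \left(-21 + 7 c\right) = 35 + 7 c$)
$Z{\left(U,J \right)} = 6 + J$
$k{\left(o \right)} = 1$ ($k{\left(o \right)} = 1^{2} = 1$)
$Z{\left(-11,6 \right)} + k{\left(m{\left(-3 \right)} \right)} = \left(6 + 6\right) + 1 = 12 + 1 = 13$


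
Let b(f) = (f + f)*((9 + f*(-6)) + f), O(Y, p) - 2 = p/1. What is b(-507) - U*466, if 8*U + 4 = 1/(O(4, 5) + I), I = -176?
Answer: -1743662675/676 ≈ -2.5794e+6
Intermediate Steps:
O(Y, p) = 2 + p (O(Y, p) = 2 + p/1 = 2 + p*1 = 2 + p)
U = -677/1352 (U = -½ + 1/(8*((2 + 5) - 176)) = -½ + 1/(8*(7 - 176)) = -½ + (⅛)/(-169) = -½ + (⅛)*(-1/169) = -½ - 1/1352 = -677/1352 ≈ -0.50074)
b(f) = 2*f*(9 - 5*f) (b(f) = (2*f)*((9 - 6*f) + f) = (2*f)*(9 - 5*f) = 2*f*(9 - 5*f))
b(-507) - U*466 = 2*(-507)*(9 - 5*(-507)) - (-677)*466/1352 = 2*(-507)*(9 + 2535) - 1*(-157741/676) = 2*(-507)*2544 + 157741/676 = -2579616 + 157741/676 = -1743662675/676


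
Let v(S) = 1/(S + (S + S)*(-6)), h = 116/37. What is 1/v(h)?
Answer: -1276/37 ≈ -34.487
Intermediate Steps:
h = 116/37 (h = 116*(1/37) = 116/37 ≈ 3.1351)
v(S) = -1/(11*S) (v(S) = 1/(S + (2*S)*(-6)) = 1/(S - 12*S) = 1/(-11*S) = -1/(11*S))
1/v(h) = 1/(-1/(11*116/37)) = 1/(-1/11*37/116) = 1/(-37/1276) = -1276/37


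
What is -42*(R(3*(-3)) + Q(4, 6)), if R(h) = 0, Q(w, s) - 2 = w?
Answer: -252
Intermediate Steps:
Q(w, s) = 2 + w
-42*(R(3*(-3)) + Q(4, 6)) = -42*(0 + (2 + 4)) = -42*(0 + 6) = -42*6 = -252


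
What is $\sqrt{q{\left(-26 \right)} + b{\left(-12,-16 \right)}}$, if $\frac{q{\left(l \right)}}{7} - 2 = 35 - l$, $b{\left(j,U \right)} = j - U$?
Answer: $\sqrt{445} \approx 21.095$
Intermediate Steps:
$q{\left(l \right)} = 259 - 7 l$ ($q{\left(l \right)} = 14 + 7 \left(35 - l\right) = 14 - \left(-245 + 7 l\right) = 259 - 7 l$)
$\sqrt{q{\left(-26 \right)} + b{\left(-12,-16 \right)}} = \sqrt{\left(259 - -182\right) - -4} = \sqrt{\left(259 + 182\right) + \left(-12 + 16\right)} = \sqrt{441 + 4} = \sqrt{445}$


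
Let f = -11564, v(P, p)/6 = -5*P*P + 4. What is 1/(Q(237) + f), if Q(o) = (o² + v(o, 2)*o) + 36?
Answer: -1/399311261 ≈ -2.5043e-9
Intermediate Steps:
v(P, p) = 24 - 30*P² (v(P, p) = 6*(-5*P*P + 4) = 6*(-5*P² + 4) = 6*(4 - 5*P²) = 24 - 30*P²)
Q(o) = 36 + o² + o*(24 - 30*o²) (Q(o) = (o² + (24 - 30*o²)*o) + 36 = (o² + o*(24 - 30*o²)) + 36 = 36 + o² + o*(24 - 30*o²))
1/(Q(237) + f) = 1/((36 + 237² - 30*237³ + 24*237) - 11564) = 1/((36 + 56169 - 30*13312053 + 5688) - 11564) = 1/((36 + 56169 - 399361590 + 5688) - 11564) = 1/(-399299697 - 11564) = 1/(-399311261) = -1/399311261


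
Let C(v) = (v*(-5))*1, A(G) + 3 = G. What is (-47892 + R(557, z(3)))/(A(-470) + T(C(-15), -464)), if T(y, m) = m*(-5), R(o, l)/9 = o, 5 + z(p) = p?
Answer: -42879/1847 ≈ -23.215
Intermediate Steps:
z(p) = -5 + p
A(G) = -3 + G
R(o, l) = 9*o
C(v) = -5*v (C(v) = -5*v*1 = -5*v)
T(y, m) = -5*m
(-47892 + R(557, z(3)))/(A(-470) + T(C(-15), -464)) = (-47892 + 9*557)/((-3 - 470) - 5*(-464)) = (-47892 + 5013)/(-473 + 2320) = -42879/1847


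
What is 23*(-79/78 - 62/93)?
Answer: -3013/78 ≈ -38.628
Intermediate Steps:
23*(-79/78 - 62/93) = 23*(-79*1/78 - 62*1/93) = 23*(-79/78 - 2/3) = 23*(-131/78) = -3013/78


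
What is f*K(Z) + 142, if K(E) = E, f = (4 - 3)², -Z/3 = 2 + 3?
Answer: 127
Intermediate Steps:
Z = -15 (Z = -3*(2 + 3) = -3*5 = -15)
f = 1 (f = 1² = 1)
f*K(Z) + 142 = 1*(-15) + 142 = -15 + 142 = 127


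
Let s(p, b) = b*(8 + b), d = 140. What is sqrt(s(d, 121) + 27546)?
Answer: 3*sqrt(4795) ≈ 207.74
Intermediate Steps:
sqrt(s(d, 121) + 27546) = sqrt(121*(8 + 121) + 27546) = sqrt(121*129 + 27546) = sqrt(15609 + 27546) = sqrt(43155) = 3*sqrt(4795)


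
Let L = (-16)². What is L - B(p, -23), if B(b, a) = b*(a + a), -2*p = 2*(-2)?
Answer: 348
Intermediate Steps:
p = 2 (p = -(-2) = -½*(-4) = 2)
B(b, a) = 2*a*b (B(b, a) = b*(2*a) = 2*a*b)
L = 256
L - B(p, -23) = 256 - 2*(-23)*2 = 256 - 1*(-92) = 256 + 92 = 348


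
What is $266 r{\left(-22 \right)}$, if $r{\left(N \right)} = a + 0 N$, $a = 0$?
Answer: $0$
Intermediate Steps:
$r{\left(N \right)} = 0$ ($r{\left(N \right)} = 0 + 0 N = 0 + 0 = 0$)
$266 r{\left(-22 \right)} = 266 \cdot 0 = 0$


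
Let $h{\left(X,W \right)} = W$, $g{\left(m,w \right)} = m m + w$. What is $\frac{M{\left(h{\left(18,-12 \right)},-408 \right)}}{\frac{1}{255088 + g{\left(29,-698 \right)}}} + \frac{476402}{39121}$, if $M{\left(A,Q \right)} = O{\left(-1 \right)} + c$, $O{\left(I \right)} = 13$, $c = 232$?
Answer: $\frac{2446299004397}{39121} \approx 6.2532 \cdot 10^{7}$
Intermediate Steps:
$g{\left(m,w \right)} = w + m^{2}$ ($g{\left(m,w \right)} = m^{2} + w = w + m^{2}$)
$M{\left(A,Q \right)} = 245$ ($M{\left(A,Q \right)} = 13 + 232 = 245$)
$\frac{M{\left(h{\left(18,-12 \right)},-408 \right)}}{\frac{1}{255088 + g{\left(29,-698 \right)}}} + \frac{476402}{39121} = \frac{245}{\frac{1}{255088 - \left(698 - 29^{2}\right)}} + \frac{476402}{39121} = \frac{245}{\frac{1}{255088 + \left(-698 + 841\right)}} + 476402 \cdot \frac{1}{39121} = \frac{245}{\frac{1}{255088 + 143}} + \frac{476402}{39121} = \frac{245}{\frac{1}{255231}} + \frac{476402}{39121} = 245 \frac{1}{\frac{1}{255231}} + \frac{476402}{39121} = 245 \cdot 255231 + \frac{476402}{39121} = 62531595 + \frac{476402}{39121} = \frac{2446299004397}{39121}$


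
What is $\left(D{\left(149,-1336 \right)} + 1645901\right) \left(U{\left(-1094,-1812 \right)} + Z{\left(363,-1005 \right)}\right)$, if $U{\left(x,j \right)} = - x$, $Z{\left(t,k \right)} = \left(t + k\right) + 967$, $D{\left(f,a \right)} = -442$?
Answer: $2334906321$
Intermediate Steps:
$Z{\left(t,k \right)} = 967 + k + t$ ($Z{\left(t,k \right)} = \left(k + t\right) + 967 = 967 + k + t$)
$\left(D{\left(149,-1336 \right)} + 1645901\right) \left(U{\left(-1094,-1812 \right)} + Z{\left(363,-1005 \right)}\right) = \left(-442 + 1645901\right) \left(\left(-1\right) \left(-1094\right) + \left(967 - 1005 + 363\right)\right) = 1645459 \left(1094 + 325\right) = 1645459 \cdot 1419 = 2334906321$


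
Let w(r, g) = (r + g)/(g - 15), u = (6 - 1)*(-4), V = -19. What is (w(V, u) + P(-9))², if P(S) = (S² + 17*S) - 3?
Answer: 6687396/1225 ≈ 5459.1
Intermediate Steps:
u = -20 (u = 5*(-4) = -20)
w(r, g) = (g + r)/(-15 + g)
P(S) = -3 + S² + 17*S
(w(V, u) + P(-9))² = ((-20 - 19)/(-15 - 20) + (-3 + (-9)² + 17*(-9)))² = (-39/(-35) + (-3 + 81 - 153))² = (-1/35*(-39) - 75)² = (39/35 - 75)² = (-2586/35)² = 6687396/1225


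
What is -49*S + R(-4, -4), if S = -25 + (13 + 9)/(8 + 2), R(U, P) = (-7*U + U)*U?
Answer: 5106/5 ≈ 1021.2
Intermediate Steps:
R(U, P) = -6*U² (R(U, P) = (-6*U)*U = -6*U²)
S = -114/5 (S = -25 + 22/10 = -25 + 22*(⅒) = -25 + 11/5 = -114/5 ≈ -22.800)
-49*S + R(-4, -4) = -49*(-114/5) - 6*(-4)² = 5586/5 - 6*16 = 5586/5 - 96 = 5106/5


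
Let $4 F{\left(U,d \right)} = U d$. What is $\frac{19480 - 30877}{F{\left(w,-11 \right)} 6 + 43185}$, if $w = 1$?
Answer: $- \frac{7598}{28779} \approx -0.26401$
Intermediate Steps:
$F{\left(U,d \right)} = \frac{U d}{4}$
$\frac{19480 - 30877}{F{\left(w,-11 \right)} 6 + 43185} = \frac{19480 - 30877}{\frac{1}{4} \cdot 1 \left(-11\right) 6 + 43185} = - \frac{11397}{\left(- \frac{11}{4}\right) 6 + 43185} = - \frac{11397}{- \frac{33}{2} + 43185} = - \frac{11397}{\frac{86337}{2}} = \left(-11397\right) \frac{2}{86337} = - \frac{7598}{28779}$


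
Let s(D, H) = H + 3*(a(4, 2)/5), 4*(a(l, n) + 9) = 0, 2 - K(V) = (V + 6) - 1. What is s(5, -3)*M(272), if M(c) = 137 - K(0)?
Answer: -1176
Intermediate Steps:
K(V) = -3 - V (K(V) = 2 - ((V + 6) - 1) = 2 - ((6 + V) - 1) = 2 - (5 + V) = 2 + (-5 - V) = -3 - V)
a(l, n) = -9 (a(l, n) = -9 + (1/4)*0 = -9 + 0 = -9)
M(c) = 140 (M(c) = 137 - (-3 - 1*0) = 137 - (-3 + 0) = 137 - 1*(-3) = 137 + 3 = 140)
s(D, H) = -27/5 + H (s(D, H) = H + 3*(-9/5) = H - 27/5 = -27/5 + H)
s(5, -3)*M(272) = (-27/5 - 3)*140 = -42/5*140 = -1176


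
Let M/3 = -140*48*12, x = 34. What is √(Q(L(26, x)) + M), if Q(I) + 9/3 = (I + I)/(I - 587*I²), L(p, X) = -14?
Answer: I*√16342373044565/8219 ≈ 491.86*I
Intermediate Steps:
Q(I) = -3 + 2*I/(I - 587*I²) (Q(I) = -3 + (I + I)/(I - 587*I²) = -3 + (2*I)/(I - 587*I²) = -3 + 2*I/(I - 587*I²))
M = -241920 (M = 3*(-140*48*12) = 3*(-6720*12) = 3*(-80640) = -241920)
√(Q(L(26, x)) + M) = √((1 - 1761*(-14))/(-1 + 587*(-14)) - 241920) = √((1 + 24654)/(-1 - 8218) - 241920) = √(24655/(-8219) - 241920) = √(-1/8219*24655 - 241920) = √(-24655/8219 - 241920) = √(-1988365135/8219) = I*√16342373044565/8219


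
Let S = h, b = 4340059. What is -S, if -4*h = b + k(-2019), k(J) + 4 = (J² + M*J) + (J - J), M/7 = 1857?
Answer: -17828565/4 ≈ -4.4571e+6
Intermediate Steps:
M = 12999 (M = 7*1857 = 12999)
k(J) = -4 + J² + 12999*J (k(J) = -4 + ((J² + 12999*J) + (J - J)) = -4 + ((J² + 12999*J) + 0) = -4 + (J² + 12999*J) = -4 + J² + 12999*J)
h = 17828565/4 (h = -(4340059 + (-4 + (-2019)² + 12999*(-2019)))/4 = -(4340059 + (-4 + 4076361 - 26244981))/4 = -(4340059 - 22168624)/4 = -¼*(-17828565) = 17828565/4 ≈ 4.4571e+6)
S = 17828565/4 ≈ 4.4571e+6
-S = -1*17828565/4 = -17828565/4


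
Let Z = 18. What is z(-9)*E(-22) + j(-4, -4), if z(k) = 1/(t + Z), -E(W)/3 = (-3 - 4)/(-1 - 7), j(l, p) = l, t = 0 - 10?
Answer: -277/64 ≈ -4.3281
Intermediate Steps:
t = -10
E(W) = -21/8 (E(W) = -3*(-3 - 4)/(-1 - 7) = -(-21)/(-8) = -(-21)*(-1)/8 = -3*7/8 = -21/8)
z(k) = ⅛ (z(k) = 1/(-10 + 18) = 1/8 = ⅛)
z(-9)*E(-22) + j(-4, -4) = (⅛)*(-21/8) - 4 = -21/64 - 4 = -277/64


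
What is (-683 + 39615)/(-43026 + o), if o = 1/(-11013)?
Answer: -428758116/473845339 ≈ -0.90485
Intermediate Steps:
o = -1/11013 ≈ -9.0802e-5
(-683 + 39615)/(-43026 + o) = (-683 + 39615)/(-43026 - 1/11013) = 38932/(-473845339/11013) = 38932*(-11013/473845339) = -428758116/473845339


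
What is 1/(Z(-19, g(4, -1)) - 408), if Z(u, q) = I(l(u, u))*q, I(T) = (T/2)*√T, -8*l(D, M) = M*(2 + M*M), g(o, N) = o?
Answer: 17408/109353129627 + 202312*√114/109353129627 ≈ 1.9913e-5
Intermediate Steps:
l(D, M) = -M*(2 + M²)/8 (l(D, M) = -M*(2 + M*M)/8 = -M*(2 + M²)/8)
I(T) = T^(3/2)/2 (I(T) = (T*(½))*√T = (T/2)*√T = T^(3/2)/2)
Z(u, q) = q*√2*(-u*(2 + u²))^(3/2)/64 (Z(u, q) = ((-u*(2 + u²)/8)^(3/2)/2)*q = ((√2*(-u*(2 + u²))^(3/2)/32)/2)*q = (√2*(-u*(2 + u²))^(3/2)/64)*q = q*√2*(-u*(2 + u²))^(3/2)/64)
1/(Z(-19, g(4, -1)) - 408) = 1/((1/64)*4*√2*(-1*(-19)*(2 + (-19)²))^(3/2) - 408) = 1/((1/64)*4*√2*(-1*(-19)*(2 + 361))^(3/2) - 408) = 1/((1/64)*4*√2*(-1*(-19)*363)^(3/2) - 408) = 1/((1/64)*4*√2*6897^(3/2) - 408) = 1/((1/64)*4*√2*(75867*√57) - 408) = 1/(75867*√114/16 - 408) = 1/(-408 + 75867*√114/16)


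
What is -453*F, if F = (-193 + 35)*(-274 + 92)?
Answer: -13026468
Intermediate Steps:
F = 28756 (F = -158*(-182) = 28756)
-453*F = -453*28756 = -13026468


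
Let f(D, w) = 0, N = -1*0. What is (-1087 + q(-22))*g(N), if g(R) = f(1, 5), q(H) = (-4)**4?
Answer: 0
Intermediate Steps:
N = 0
q(H) = 256
g(R) = 0
(-1087 + q(-22))*g(N) = (-1087 + 256)*0 = -831*0 = 0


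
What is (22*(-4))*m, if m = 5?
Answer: -440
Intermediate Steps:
(22*(-4))*m = (22*(-4))*5 = -88*5 = -440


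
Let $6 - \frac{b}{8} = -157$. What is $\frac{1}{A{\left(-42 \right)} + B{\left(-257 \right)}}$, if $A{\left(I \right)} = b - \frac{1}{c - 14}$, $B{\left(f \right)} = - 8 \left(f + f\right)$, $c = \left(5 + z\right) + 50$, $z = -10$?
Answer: $\frac{31}{167895} \approx 0.00018464$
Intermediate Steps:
$b = 1304$ ($b = 48 - -1256 = 48 + 1256 = 1304$)
$c = 45$ ($c = \left(5 - 10\right) + 50 = -5 + 50 = 45$)
$B{\left(f \right)} = - 16 f$ ($B{\left(f \right)} = - 8 \cdot 2 f = - 16 f$)
$A{\left(I \right)} = \frac{40423}{31}$ ($A{\left(I \right)} = 1304 - \frac{1}{45 - 14} = 1304 - \frac{1}{31} = \frac{40423}{31}$)
$\frac{1}{A{\left(-42 \right)} + B{\left(-257 \right)}} = \frac{1}{\frac{40423}{31} - -4112} = \frac{1}{\frac{40423}{31} + 4112} = \frac{1}{\frac{167895}{31}} = \frac{31}{167895}$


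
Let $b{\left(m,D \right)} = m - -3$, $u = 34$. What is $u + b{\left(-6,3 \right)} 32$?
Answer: $-62$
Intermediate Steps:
$b{\left(m,D \right)} = 3 + m$ ($b{\left(m,D \right)} = m + 3 = 3 + m$)
$u + b{\left(-6,3 \right)} 32 = 34 + \left(3 - 6\right) 32 = 34 - 96 = -62$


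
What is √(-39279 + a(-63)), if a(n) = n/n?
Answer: I*√39278 ≈ 198.19*I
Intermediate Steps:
a(n) = 1
√(-39279 + a(-63)) = √(-39279 + 1) = √(-39278) = I*√39278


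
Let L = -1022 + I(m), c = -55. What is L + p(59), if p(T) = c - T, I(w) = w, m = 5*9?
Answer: -1091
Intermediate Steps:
m = 45
L = -977 (L = -1022 + 45 = -977)
p(T) = -55 - T
L + p(59) = -977 + (-55 - 1*59) = -977 + (-55 - 59) = -977 - 114 = -1091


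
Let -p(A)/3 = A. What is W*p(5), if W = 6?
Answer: -90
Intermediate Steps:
p(A) = -3*A
W*p(5) = 6*(-3*5) = 6*(-15) = -90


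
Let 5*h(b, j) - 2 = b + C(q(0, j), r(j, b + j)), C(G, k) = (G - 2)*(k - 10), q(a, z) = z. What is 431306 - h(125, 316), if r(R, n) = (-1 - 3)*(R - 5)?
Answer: 2550159/5 ≈ 5.1003e+5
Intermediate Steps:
r(R, n) = 20 - 4*R (r(R, n) = -4*(-5 + R) = 20 - 4*R)
C(G, k) = (-10 + k)*(-2 + G) (C(G, k) = (-2 + G)*(-10 + k) = (-10 + k)*(-2 + G))
h(b, j) = -18/5 - 2*j/5 + b/5 + j*(20 - 4*j)/5 (h(b, j) = 2/5 + (b + (20 - 10*j - 2*(20 - 4*j) + j*(20 - 4*j)))/5 = 2/5 + (b + (20 - 10*j + (-40 + 8*j) + j*(20 - 4*j)))/5 = 2/5 + (b + (-20 - 2*j + j*(20 - 4*j)))/5 = 2/5 + (-20 + b - 2*j + j*(20 - 4*j))/5 = 2/5 + (-4 - 2*j/5 + b/5 + j*(20 - 4*j)/5) = -18/5 - 2*j/5 + b/5 + j*(20 - 4*j)/5)
431306 - h(125, 316) = 431306 - (-18/5 - 4/5*316**2 + (1/5)*125 + (18/5)*316) = 431306 - (-18/5 - 4/5*99856 + 25 + 5688/5) = 431306 - (-18/5 - 399424/5 + 25 + 5688/5) = 431306 - 1*(-393629/5) = 431306 + 393629/5 = 2550159/5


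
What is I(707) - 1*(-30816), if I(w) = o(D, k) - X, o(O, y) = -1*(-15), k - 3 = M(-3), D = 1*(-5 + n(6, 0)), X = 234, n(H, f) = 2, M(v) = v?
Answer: 30597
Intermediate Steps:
D = -3 (D = 1*(-5 + 2) = 1*(-3) = -3)
k = 0 (k = 3 - 3 = 0)
o(O, y) = 15
I(w) = -219 (I(w) = 15 - 1*234 = 15 - 234 = -219)
I(707) - 1*(-30816) = -219 - 1*(-30816) = -219 + 30816 = 30597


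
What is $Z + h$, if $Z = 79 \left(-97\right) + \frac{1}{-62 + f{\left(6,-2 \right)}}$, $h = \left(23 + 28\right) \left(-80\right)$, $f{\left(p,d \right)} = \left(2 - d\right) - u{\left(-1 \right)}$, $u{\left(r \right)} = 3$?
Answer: $- \frac{716324}{61} \approx -11743.0$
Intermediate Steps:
$f{\left(p,d \right)} = -1 - d$ ($f{\left(p,d \right)} = \left(2 - d\right) - 3 = -1 - d$)
$h = -4080$ ($h = 51 \left(-80\right) = -4080$)
$Z = - \frac{467444}{61}$ ($Z = 79 \left(-97\right) + \frac{1}{-62 - -1} = -7663 + \frac{1}{-62 + \left(-1 + 2\right)} = -7663 + \frac{1}{-62 + 1} = -7663 + \frac{1}{-61} = -7663 - \frac{1}{61} = - \frac{467444}{61} \approx -7663.0$)
$Z + h = - \frac{467444}{61} - 4080 = - \frac{716324}{61}$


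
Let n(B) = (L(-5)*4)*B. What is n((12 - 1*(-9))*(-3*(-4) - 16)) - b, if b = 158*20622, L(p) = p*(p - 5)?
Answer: -3275076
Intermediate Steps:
L(p) = p*(-5 + p)
n(B) = 200*B (n(B) = (-5*(-5 - 5)*4)*B = (-5*(-10)*4)*B = (50*4)*B = 200*B)
b = 3258276
n((12 - 1*(-9))*(-3*(-4) - 16)) - b = 200*((12 - 1*(-9))*(-3*(-4) - 16)) - 1*3258276 = 200*((12 + 9)*(12 - 16)) - 3258276 = 200*(21*(-4)) - 3258276 = 200*(-84) - 3258276 = -16800 - 3258276 = -3275076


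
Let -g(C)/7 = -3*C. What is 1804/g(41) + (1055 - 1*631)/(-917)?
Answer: 4492/2751 ≈ 1.6329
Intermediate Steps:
g(C) = 21*C (g(C) = -(-21)*C = 21*C)
1804/g(41) + (1055 - 1*631)/(-917) = 1804/((21*41)) + (1055 - 1*631)/(-917) = 1804/861 + (1055 - 631)*(-1/917) = 1804*(1/861) + 424*(-1/917) = 44/21 - 424/917 = 4492/2751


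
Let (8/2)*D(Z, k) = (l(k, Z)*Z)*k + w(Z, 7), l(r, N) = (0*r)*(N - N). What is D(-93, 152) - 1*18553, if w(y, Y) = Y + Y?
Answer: -37099/2 ≈ -18550.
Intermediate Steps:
w(y, Y) = 2*Y
l(r, N) = 0 (l(r, N) = 0*0 = 0)
D(Z, k) = 7/2 (D(Z, k) = ((0*Z)*k + 2*7)/4 = (0*k + 14)/4 = (0 + 14)/4 = (¼)*14 = 7/2)
D(-93, 152) - 1*18553 = 7/2 - 1*18553 = 7/2 - 18553 = -37099/2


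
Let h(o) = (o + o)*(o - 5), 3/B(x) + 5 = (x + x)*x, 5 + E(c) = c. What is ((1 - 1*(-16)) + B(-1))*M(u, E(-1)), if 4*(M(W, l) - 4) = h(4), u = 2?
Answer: 32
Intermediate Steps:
E(c) = -5 + c
B(x) = 3/(-5 + 2*x²) (B(x) = 3/(-5 + (x + x)*x) = 3/(-5 + (2*x)*x) = 3/(-5 + 2*x²))
h(o) = 2*o*(-5 + o) (h(o) = (2*o)*(-5 + o) = 2*o*(-5 + o))
M(W, l) = 2 (M(W, l) = 4 + (2*4*(-5 + 4))/4 = 4 + (2*4*(-1))/4 = 4 + (¼)*(-8) = 4 - 2 = 2)
((1 - 1*(-16)) + B(-1))*M(u, E(-1)) = ((1 - 1*(-16)) + 3/(-5 + 2*(-1)²))*2 = ((1 + 16) + 3/(-5 + 2*1))*2 = (17 + 3/(-5 + 2))*2 = (17 + 3/(-3))*2 = (17 + 3*(-⅓))*2 = (17 - 1)*2 = 16*2 = 32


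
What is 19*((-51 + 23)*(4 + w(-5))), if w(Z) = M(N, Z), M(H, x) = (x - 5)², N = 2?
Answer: -55328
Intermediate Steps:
M(H, x) = (-5 + x)²
w(Z) = (-5 + Z)²
19*((-51 + 23)*(4 + w(-5))) = 19*((-51 + 23)*(4 + (-5 - 5)²)) = 19*(-28*(4 + (-10)²)) = 19*(-28*(4 + 100)) = 19*(-28*104) = 19*(-2912) = -55328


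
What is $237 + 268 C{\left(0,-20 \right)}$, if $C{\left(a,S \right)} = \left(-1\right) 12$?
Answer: $-2979$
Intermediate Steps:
$C{\left(a,S \right)} = -12$
$237 + 268 C{\left(0,-20 \right)} = 237 + 268 \left(-12\right) = 237 - 3216 = -2979$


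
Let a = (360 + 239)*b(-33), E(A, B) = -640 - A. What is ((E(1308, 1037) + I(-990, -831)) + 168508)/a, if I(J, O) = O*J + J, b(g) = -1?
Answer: -988260/599 ≈ -1649.8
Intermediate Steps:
I(J, O) = J + J*O (I(J, O) = J*O + J = J + J*O)
a = -599 (a = (360 + 239)*(-1) = 599*(-1) = -599)
((E(1308, 1037) + I(-990, -831)) + 168508)/a = (((-640 - 1*1308) - 990*(1 - 831)) + 168508)/(-599) = (((-640 - 1308) - 990*(-830)) + 168508)*(-1/599) = ((-1948 + 821700) + 168508)*(-1/599) = (819752 + 168508)*(-1/599) = 988260*(-1/599) = -988260/599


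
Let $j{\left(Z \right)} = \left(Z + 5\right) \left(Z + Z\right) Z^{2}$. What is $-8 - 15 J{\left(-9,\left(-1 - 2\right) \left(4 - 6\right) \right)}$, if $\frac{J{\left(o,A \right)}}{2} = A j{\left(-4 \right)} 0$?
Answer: $-8$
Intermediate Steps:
$j{\left(Z \right)} = 2 Z^{3} \left(5 + Z\right)$ ($j{\left(Z \right)} = \left(5 + Z\right) 2 Z Z^{2} = 2 Z \left(5 + Z\right) Z^{2} = 2 Z^{3} \left(5 + Z\right)$)
$J{\left(o,A \right)} = 0$ ($J{\left(o,A \right)} = 2 A 2 \left(-4\right)^{3} \left(5 - 4\right) 0 = 2 A 2 \left(-64\right) 1 \cdot 0 = 2 A \left(-128\right) 0 = 2 - 128 A 0 = 2 \cdot 0 = 0$)
$-8 - 15 J{\left(-9,\left(-1 - 2\right) \left(4 - 6\right) \right)} = -8 - 0 = -8 + 0 = -8$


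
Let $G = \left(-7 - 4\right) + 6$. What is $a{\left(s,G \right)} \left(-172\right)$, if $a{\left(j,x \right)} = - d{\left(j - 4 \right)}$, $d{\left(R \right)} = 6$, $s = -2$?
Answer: $1032$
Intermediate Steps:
$G = -5$ ($G = -11 + 6 = -5$)
$a{\left(j,x \right)} = -6$ ($a{\left(j,x \right)} = \left(-1\right) 6 = -6$)
$a{\left(s,G \right)} \left(-172\right) = \left(-6\right) \left(-172\right) = 1032$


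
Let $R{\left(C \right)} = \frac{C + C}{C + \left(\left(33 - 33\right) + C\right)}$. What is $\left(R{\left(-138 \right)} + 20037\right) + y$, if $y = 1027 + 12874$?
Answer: $33939$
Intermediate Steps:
$y = 13901$
$R{\left(C \right)} = 1$ ($R{\left(C \right)} = \frac{2 C}{C + \left(0 + C\right)} = \frac{2 C}{C + C} = \frac{2 C}{2 C} = 2 C \frac{1}{2 C} = 1$)
$\left(R{\left(-138 \right)} + 20037\right) + y = \left(1 + 20037\right) + 13901 = 20038 + 13901 = 33939$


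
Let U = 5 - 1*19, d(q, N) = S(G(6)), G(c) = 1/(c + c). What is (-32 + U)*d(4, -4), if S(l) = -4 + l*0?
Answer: 184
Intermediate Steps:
G(c) = 1/(2*c)
S(l) = -4 (S(l) = -4 + 0 = -4)
d(q, N) = -4
U = -14 (U = 5 - 19 = -14)
(-32 + U)*d(4, -4) = (-32 - 14)*(-4) = -46*(-4) = 184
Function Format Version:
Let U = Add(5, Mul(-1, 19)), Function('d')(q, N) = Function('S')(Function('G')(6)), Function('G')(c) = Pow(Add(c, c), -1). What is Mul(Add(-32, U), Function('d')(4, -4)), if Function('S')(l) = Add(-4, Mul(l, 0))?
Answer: 184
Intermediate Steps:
Function('G')(c) = Mul(Rational(1, 2), Pow(c, -1)) (Function('G')(c) = Pow(Mul(2, c), -1) = Mul(Rational(1, 2), Pow(c, -1)))
Function('S')(l) = -4 (Function('S')(l) = Add(-4, 0) = -4)
Function('d')(q, N) = -4
U = -14 (U = Add(5, -19) = -14)
Mul(Add(-32, U), Function('d')(4, -4)) = Mul(Add(-32, -14), -4) = Mul(-46, -4) = 184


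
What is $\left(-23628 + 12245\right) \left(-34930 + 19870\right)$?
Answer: $171427980$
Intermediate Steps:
$\left(-23628 + 12245\right) \left(-34930 + 19870\right) = \left(-11383\right) \left(-15060\right) = 171427980$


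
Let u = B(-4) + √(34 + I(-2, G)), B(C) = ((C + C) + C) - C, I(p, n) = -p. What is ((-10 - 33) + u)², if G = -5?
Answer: 2025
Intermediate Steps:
B(C) = 2*C (B(C) = (2*C + C) - C = 3*C - C = 2*C)
u = -2 (u = 2*(-4) + √(34 - 1*(-2)) = -8 + √(34 + 2) = -8 + √36 = -8 + 6 = -2)
((-10 - 33) + u)² = ((-10 - 33) - 2)² = (-43 - 2)² = (-45)² = 2025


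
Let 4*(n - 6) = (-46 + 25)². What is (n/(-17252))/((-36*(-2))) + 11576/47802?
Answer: 1064703849/4398293888 ≈ 0.24207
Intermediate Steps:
n = 465/4 (n = 6 + (-46 + 25)²/4 = 6 + (¼)*(-21)² = 6 + (¼)*441 = 6 + 441/4 = 465/4 ≈ 116.25)
(n/(-17252))/((-36*(-2))) + 11576/47802 = ((465/4)/(-17252))/((-36*(-2))) + 11576/47802 = ((465/4)*(-1/17252))/72 + 11576*(1/47802) = -465/69008*1/72 + 5788/23901 = -155/1656192 + 5788/23901 = 1064703849/4398293888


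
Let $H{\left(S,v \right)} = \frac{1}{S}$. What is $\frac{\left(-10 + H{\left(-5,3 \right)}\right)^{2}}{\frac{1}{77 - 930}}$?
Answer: $- \frac{2218653}{25} \approx -88746.0$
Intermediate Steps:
$\frac{\left(-10 + H{\left(-5,3 \right)}\right)^{2}}{\frac{1}{77 - 930}} = \frac{\left(-10 + \frac{1}{-5}\right)^{2}}{\frac{1}{77 - 930}} = \frac{\left(-10 - \frac{1}{5}\right)^{2}}{\frac{1}{-853}} = \frac{\left(- \frac{51}{5}\right)^{2}}{- \frac{1}{853}} = \frac{2601}{25} \left(-853\right) = - \frac{2218653}{25}$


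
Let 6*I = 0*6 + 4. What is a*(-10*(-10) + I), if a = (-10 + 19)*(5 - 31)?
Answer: -23556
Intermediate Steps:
I = ⅔ (I = (0*6 + 4)/6 = (0 + 4)/6 = (⅙)*4 = ⅔ ≈ 0.66667)
a = -234 (a = 9*(-26) = -234)
a*(-10*(-10) + I) = -234*(-10*(-10) + ⅔) = -234*(100 + ⅔) = -234*302/3 = -23556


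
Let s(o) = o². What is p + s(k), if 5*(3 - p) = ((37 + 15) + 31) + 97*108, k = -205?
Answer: 199581/5 ≈ 39916.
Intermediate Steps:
p = -10544/5 (p = 3 - (((37 + 15) + 31) + 97*108)/5 = 3 - ((52 + 31) + 10476)/5 = 3 - (83 + 10476)/5 = 3 - ⅕*10559 = 3 - 10559/5 = -10544/5 ≈ -2108.8)
p + s(k) = -10544/5 + (-205)² = -10544/5 + 42025 = 199581/5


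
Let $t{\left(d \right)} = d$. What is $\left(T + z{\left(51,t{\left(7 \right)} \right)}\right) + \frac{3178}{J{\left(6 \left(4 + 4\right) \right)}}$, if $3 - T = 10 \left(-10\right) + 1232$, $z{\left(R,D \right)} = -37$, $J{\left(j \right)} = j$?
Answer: $- \frac{26395}{24} \approx -1099.8$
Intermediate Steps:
$T = -1129$ ($T = 3 - \left(10 \left(-10\right) + 1232\right) = 3 - \left(-100 + 1232\right) = 3 - 1132 = -1129$)
$\left(T + z{\left(51,t{\left(7 \right)} \right)}\right) + \frac{3178}{J{\left(6 \left(4 + 4\right) \right)}} = \left(-1129 - 37\right) + \frac{3178}{6 \left(4 + 4\right)} = -1166 + \frac{3178}{6 \cdot 8} = -1166 + \frac{3178}{48} = -1166 + 3178 \cdot \frac{1}{48} = -1166 + \frac{1589}{24} = - \frac{26395}{24}$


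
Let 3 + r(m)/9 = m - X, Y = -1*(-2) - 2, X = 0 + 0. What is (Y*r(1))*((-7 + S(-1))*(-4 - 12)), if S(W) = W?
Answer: 0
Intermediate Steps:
X = 0
Y = 0 (Y = 2 - 2 = 0)
r(m) = -27 + 9*m (r(m) = -27 + 9*(m - 1*0) = -27 + 9*(m + 0) = -27 + 9*m)
(Y*r(1))*((-7 + S(-1))*(-4 - 12)) = (0*(-27 + 9*1))*((-7 - 1)*(-4 - 12)) = (0*(-27 + 9))*(-8*(-16)) = (0*(-18))*128 = 0*128 = 0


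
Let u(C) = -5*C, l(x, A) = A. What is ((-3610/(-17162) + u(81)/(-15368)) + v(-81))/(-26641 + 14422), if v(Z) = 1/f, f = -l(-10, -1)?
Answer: -54362451/537117946984 ≈ -0.00010121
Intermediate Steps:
f = 1 (f = -1*(-1) = 1)
v(Z) = 1 (v(Z) = 1/1 = 1)
((-3610/(-17162) + u(81)/(-15368)) + v(-81))/(-26641 + 14422) = ((-3610/(-17162) - 5*81/(-15368)) + 1)/(-26641 + 14422) = ((-3610*(-1/17162) - 405*(-1/15368)) + 1)/(-12219) = ((1805/8581 + 405/15368) + 1)*(-1/12219) = (31214545/131872808 + 1)*(-1/12219) = (163087353/131872808)*(-1/12219) = -54362451/537117946984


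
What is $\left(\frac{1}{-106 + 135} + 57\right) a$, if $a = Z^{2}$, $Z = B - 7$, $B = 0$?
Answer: $\frac{81046}{29} \approx 2794.7$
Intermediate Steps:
$Z = -7$ ($Z = 0 - 7 = -7$)
$a = 49$ ($a = \left(-7\right)^{2} = 49$)
$\left(\frac{1}{-106 + 135} + 57\right) a = \left(\frac{1}{-106 + 135} + 57\right) 49 = \left(\frac{1}{29} + 57\right) 49 = \frac{1654}{29} \cdot 49 = \frac{81046}{29}$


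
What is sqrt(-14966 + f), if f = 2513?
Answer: I*sqrt(12453) ≈ 111.59*I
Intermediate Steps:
sqrt(-14966 + f) = sqrt(-14966 + 2513) = sqrt(-12453) = I*sqrt(12453)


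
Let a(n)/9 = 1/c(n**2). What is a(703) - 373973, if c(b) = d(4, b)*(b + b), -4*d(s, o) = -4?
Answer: -369641644705/988418 ≈ -3.7397e+5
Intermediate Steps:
d(s, o) = 1 (d(s, o) = -1/4*(-4) = 1)
c(b) = 2*b (c(b) = 1*(b + b) = 1*(2*b) = 2*b)
a(n) = 9/(2*n**2) (a(n) = 9/((2*n**2)) = 9*(1/(2*n**2)) = 9/(2*n**2))
a(703) - 373973 = (9/2)/703**2 - 373973 = (9/2)*(1/494209) - 373973 = 9/988418 - 373973 = -369641644705/988418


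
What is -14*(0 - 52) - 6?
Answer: 722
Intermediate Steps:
-14*(0 - 52) - 6 = -14*(-52) - 6 = 728 - 6 = 722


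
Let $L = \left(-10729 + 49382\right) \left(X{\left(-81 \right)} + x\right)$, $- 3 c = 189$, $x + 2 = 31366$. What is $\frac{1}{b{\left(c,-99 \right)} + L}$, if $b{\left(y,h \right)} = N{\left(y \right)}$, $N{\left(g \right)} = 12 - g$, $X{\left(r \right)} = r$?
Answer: $\frac{1}{1209181874} \approx 8.2701 \cdot 10^{-10}$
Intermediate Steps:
$x = 31364$ ($x = -2 + 31366 = 31364$)
$c = -63$ ($c = \left(- \frac{1}{3}\right) 189 = -63$)
$b{\left(y,h \right)} = 12 - y$
$L = 1209181799$ ($L = \left(-10729 + 49382\right) \left(-81 + 31364\right) = 38653 \cdot 31283 = 1209181799$)
$\frac{1}{b{\left(c,-99 \right)} + L} = \frac{1}{\left(12 - -63\right) + 1209181799} = \frac{1}{\left(12 + 63\right) + 1209181799} = \frac{1}{75 + 1209181799} = \frac{1}{1209181874}$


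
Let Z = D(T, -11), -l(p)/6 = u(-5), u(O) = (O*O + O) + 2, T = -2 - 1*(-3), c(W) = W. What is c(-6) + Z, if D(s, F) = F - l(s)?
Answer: 115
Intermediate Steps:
T = 1 (T = -2 + 3 = 1)
u(O) = 2 + O + O**2 (u(O) = (O**2 + O) + 2 = (O + O**2) + 2 = 2 + O + O**2)
l(p) = -132 (l(p) = -6*(2 - 5 + (-5)**2) = -6*(2 - 5 + 25) = -6*22 = -132)
D(s, F) = 132 + F (D(s, F) = F - 1*(-132) = F + 132 = 132 + F)
Z = 121 (Z = 132 - 11 = 121)
c(-6) + Z = -6 + 121 = 115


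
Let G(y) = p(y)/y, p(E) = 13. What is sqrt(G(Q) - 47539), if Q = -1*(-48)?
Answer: I*sqrt(6845577)/12 ≈ 218.03*I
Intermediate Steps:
Q = 48
G(y) = 13/y
sqrt(G(Q) - 47539) = sqrt(13/48 - 47539) = sqrt(-2281859/48) = I*sqrt(6845577)/12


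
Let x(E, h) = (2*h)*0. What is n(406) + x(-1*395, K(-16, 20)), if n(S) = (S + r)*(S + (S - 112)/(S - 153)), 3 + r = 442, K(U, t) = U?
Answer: 87045140/253 ≈ 3.4405e+5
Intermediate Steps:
r = 439 (r = -3 + 442 = 439)
x(E, h) = 0
n(S) = (439 + S)*(S + (-112 + S)/(-153 + S)) (n(S) = (S + 439)*(S + (S - 112)/(S - 153)) = (439 + S)*(S + (-112 + S)/(-153 + S)))
n(406) + x(-1*395, K(-16, 20)) = (-49168 + 406³ - 66840*406 + 287*406²)/(-153 + 406) + 0 = (-49168 + 66923416 - 27137040 + 287*164836)/253 + 0 = (-49168 + 66923416 - 27137040 + 47307932)/253 + 0 = (1/253)*87045140 + 0 = 87045140/253 + 0 = 87045140/253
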